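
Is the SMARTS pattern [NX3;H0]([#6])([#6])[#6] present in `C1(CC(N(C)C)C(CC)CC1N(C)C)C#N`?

Yes

The pattern [NX3;H0]([#6])([#6])[#6] describes a trivalent nitrogen with no H, bonded to three carbons — a tertiary amine.
The molecule carries a dimethylamino group (-N(CH3)2), whose atoms satisfy every constraint of the query, so the pattern matches.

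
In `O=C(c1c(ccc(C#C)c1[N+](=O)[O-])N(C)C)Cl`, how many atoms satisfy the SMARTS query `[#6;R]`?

6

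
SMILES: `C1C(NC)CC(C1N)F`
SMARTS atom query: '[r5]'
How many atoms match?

5

The query [r5] means: r5 matches atoms in a five-membered ring.
Check the 9 heavy atoms by environment: 5× C (in 5-ring) → match; 2× N (acyclic) → no; 1× C (acyclic) → no; 1× F (acyclic) → no.
That gives 5 matching atoms.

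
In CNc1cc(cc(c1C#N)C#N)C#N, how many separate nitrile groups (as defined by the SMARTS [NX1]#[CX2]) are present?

[NX1]#[CX2] is the SMARTS for a nitrile: a nitrogen triple-bonded to a two-connected carbon.
The molecule carries 3 separate instances of a nitrile (-C#N) meeting every constraint; each maps to a distinct set of atoms, giving 3 matches.

3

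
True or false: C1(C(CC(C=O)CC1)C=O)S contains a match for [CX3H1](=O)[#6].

True

The pattern [CX3H1](=O)[#6] describes an sp2 carbon with one H, double-bonded to O and single-bonded to carbon — an aldehyde.
The molecule carries an aldehyde (-CHO), whose atoms satisfy every constraint of the query, so the pattern matches.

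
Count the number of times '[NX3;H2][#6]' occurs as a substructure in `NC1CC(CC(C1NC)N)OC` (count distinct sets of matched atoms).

2

[NX3;H2][#6] is the SMARTS for a primary amine: a trivalent nitrogen with two H attached to carbon.
The molecule carries 2 separate instances of a primary amino group (-NH2) meeting every constraint; each maps to a distinct set of atoms, giving 2 matches.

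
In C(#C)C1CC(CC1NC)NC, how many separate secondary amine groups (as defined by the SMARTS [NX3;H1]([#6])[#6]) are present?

2

[NX3;H1]([#6])[#6] is the SMARTS for a secondary amine: a trivalent nitrogen with one H, bonded to two carbons.
The molecule carries 2 separate instances of an N-methylamino group (-NHCH3) meeting every constraint; each maps to a distinct set of atoms, giving 2 matches.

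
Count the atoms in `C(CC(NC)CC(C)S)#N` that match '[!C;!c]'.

The query [!C;!c] means: neither aliphatic nor aromatic carbon — same as [!#6].
Check the 10 heavy atoms by environment: 7× C → no; 1× S → match; 2× N → match.
Summing the matching environments: 1 + 2 = 3 matching atoms.

3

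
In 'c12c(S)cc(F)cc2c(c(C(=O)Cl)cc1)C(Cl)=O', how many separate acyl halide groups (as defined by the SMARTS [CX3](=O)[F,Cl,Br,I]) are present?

2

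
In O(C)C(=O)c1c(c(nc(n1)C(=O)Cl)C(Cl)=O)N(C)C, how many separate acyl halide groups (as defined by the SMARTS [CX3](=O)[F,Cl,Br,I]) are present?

2

[CX3](=O)[F,Cl,Br,I] is the SMARTS for an acyl halide: a carbonyl carbon bonded to a halogen.
The molecule carries 2 separate instances of an acyl chloride (-C(=O)Cl) meeting every constraint; each maps to a distinct set of atoms, giving 2 matches.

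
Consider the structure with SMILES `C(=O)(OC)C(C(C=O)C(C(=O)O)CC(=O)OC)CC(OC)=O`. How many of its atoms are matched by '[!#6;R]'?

The query [!#6;R] means: non-carbon atom that is part of a ring.
Check the 22 heavy atoms by environment: 13× C (acyclic) → no; 9× O (acyclic) → no.
No environment satisfies the query, so 0 matching atoms.

0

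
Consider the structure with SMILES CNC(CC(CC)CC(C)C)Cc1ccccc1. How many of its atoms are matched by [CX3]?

The query [CX3] means: C with X3: aliphatic carbon with exactly 3 total connections.
Check the 18 heavy atoms by environment: 11× C (X4) → no; 1× N (X3) → no; 6× c (aromatic, X3) → no.
No environment satisfies the query, so 0 matching atoms.

0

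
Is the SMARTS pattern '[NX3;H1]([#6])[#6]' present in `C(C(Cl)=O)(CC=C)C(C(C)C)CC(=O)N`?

The pattern [NX3;H1]([#6])[#6] describes a trivalent nitrogen with one H, bonded to two carbons — a secondary amine.
The closest candidate here is a primary amide (-C(=O)NH2), but the -C(=O)NH2 nitrogen has H2, not H1. No other fragment satisfies the full query, so there is no match.

No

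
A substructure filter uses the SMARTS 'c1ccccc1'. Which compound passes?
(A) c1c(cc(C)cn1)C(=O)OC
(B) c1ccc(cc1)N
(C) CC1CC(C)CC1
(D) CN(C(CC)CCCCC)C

B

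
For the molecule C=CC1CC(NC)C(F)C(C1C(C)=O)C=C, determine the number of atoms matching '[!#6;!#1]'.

3

The query [!#6;!#1] means: not carbon and not hydrogen — any heteroatom.
Check the 16 heavy atoms by environment: 13× C → no; 1× N → match; 1× F → match; 1× O → match.
Summing the matching environments: 1 + 1 + 1 = 3 matching atoms.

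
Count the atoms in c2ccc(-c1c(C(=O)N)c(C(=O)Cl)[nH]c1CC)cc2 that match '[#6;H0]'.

7

The query [#6;H0] means: any carbon with no attached hydrogen.
Check the 19 heavy atoms by environment: 1× n (aromatic, H1) → no; 5× c (aromatic, H0) → match; 2× C (H0) → match; 2× O (H0) → no; 1× N (H2) → no; 1× C (H2) → no; 1× C (H3) → no; 5× c (aromatic, H1) → no; 1× Cl (H0) → no.
Summing the matching environments: 5 + 2 = 7 matching atoms.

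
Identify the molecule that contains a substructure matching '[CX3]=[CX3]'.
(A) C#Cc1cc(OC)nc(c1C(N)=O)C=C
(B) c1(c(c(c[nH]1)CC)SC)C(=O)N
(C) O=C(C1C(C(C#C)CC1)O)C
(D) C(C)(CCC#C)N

[CX3]=[CX3] describes a non-aromatic C=C double bond between two sp2 carbons (an alkene).
(A) contains a vinyl group (-CH=CH2), which satisfies every atom and bond constraint.
(B) has an ethyl group (-CH2CH3) but its C-C bond is a single bond between CX4 carbons, not CX3=CX3.
(C) has an ethynyl group (-C#CH) but the C-C bond is a triple bond, not a double bond.
(D) has an ethynyl group (-C#CH) but the C-C bond is a triple bond, not a double bond.
So the answer is (A).

A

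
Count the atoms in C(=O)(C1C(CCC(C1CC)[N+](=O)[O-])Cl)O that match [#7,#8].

The query [#7,#8] means: nitrogen or oxygen (comma = OR).
Check the 15 heavy atoms by environment: 9× C → no; 1× N (charge +1) → match; 1× O (charge -1) → match; 3× O → match; 1× Cl → no.
Summing the matching environments: 1 + 1 + 3 = 5 matching atoms.

5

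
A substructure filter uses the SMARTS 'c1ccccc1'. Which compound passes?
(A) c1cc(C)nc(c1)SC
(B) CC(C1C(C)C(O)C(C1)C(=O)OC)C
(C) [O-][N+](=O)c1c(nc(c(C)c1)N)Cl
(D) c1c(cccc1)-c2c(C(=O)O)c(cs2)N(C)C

c1ccccc1 describes six aromatic carbons in a ring (a benzene ring).
(A) has a methyl group (-CH3) but no six-membered all-carbon aromatic ring is present.
(B) has a methyl group (-CH3) but no six-membered all-carbon aromatic ring is present.
(C) has a methyl group (-CH3) but no six-membered all-carbon aromatic ring is present.
(D) contains a phenyl ring, which satisfies every atom and bond constraint.
So the answer is (D).

D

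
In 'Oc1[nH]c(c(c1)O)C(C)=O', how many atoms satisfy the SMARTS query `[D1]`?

4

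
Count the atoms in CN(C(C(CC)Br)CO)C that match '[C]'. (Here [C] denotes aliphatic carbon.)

7

Check the 10 heavy atoms by environment: 7× C → match; 1× N → no; 1× Br → no; 1× O → no.
That gives 7 matching atoms.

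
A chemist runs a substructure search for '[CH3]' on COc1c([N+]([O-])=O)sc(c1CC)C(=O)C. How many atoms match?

The query [CH3] means: aliphatic carbon with exactly three hydrogens.
Check the 15 heavy atoms by environment: 1× s (aromatic, H0) → no; 4× c (aromatic, H0) → no; 3× O (H0) → no; 3× C (H3) → match; 1× N (charge +1, H0) → no; 1× O (charge -1, H0) → no; 1× C (H0) → no; 1× C (H2) → no.
That gives 3 matching atoms.

3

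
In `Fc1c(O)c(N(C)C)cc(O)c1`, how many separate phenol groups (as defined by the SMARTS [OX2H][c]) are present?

2

[OX2H][c] is the SMARTS for a phenol: a hydroxyl oxygen attached to an aromatic carbon.
The molecule carries 2 separate instances of a hydroxyl group (-OH) meeting every constraint; each maps to a distinct set of atoms, giving 2 matches.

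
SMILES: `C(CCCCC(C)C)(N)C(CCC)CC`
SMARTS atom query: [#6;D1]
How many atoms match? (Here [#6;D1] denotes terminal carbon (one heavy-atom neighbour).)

4

The query [#6;D1] means: carbon bonded to exactly one heavy atom.
Check the 15 heavy atoms by environment: 7× C (D2) → no; 3× C (D3) → no; 4× C (D1) → match; 1× N (D1) → no.
That gives 4 matching atoms.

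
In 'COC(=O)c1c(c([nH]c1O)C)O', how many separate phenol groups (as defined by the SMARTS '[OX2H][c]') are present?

2

[OX2H][c] is the SMARTS for a phenol: a hydroxyl oxygen attached to an aromatic carbon.
The molecule carries 2 separate instances of a hydroxyl group (-OH) meeting every constraint; each maps to a distinct set of atoms, giving 2 matches.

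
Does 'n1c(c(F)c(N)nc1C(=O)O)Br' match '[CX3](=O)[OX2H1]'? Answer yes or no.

Yes

The pattern [CX3](=O)[OX2H1] describes an sp2 carbon double-bonded to O and single-bonded to an -OH oxygen — a carboxylic acid.
The molecule carries a carboxylic acid group (-C(=O)OH), whose atoms satisfy every constraint of the query, so the pattern matches.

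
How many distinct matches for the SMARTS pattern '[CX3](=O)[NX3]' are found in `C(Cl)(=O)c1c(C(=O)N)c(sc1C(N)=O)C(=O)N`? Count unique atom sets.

3

[CX3](=O)[NX3] is the SMARTS for an amide: a carbonyl carbon bonded to a trivalent nitrogen.
The molecule carries 3 separate instances of a primary amide (-C(=O)NH2) meeting every constraint; each maps to a distinct set of atoms, giving 3 matches.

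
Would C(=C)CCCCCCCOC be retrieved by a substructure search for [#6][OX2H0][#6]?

Yes

The pattern [#6][OX2H0][#6] describes an aliphatic oxygen bridging two carbons with no H on the oxygen — an ether.
The molecule carries a methoxy ether (-OCH3), whose atoms satisfy every constraint of the query, so the pattern matches.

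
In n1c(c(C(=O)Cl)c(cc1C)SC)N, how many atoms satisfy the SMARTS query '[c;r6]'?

5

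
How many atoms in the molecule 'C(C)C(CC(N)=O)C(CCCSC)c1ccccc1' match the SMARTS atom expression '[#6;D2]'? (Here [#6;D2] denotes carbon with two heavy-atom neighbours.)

10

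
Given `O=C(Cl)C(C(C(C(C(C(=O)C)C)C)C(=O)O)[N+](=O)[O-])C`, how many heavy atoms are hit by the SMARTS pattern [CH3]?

4

The query [CH3] means: aliphatic carbon with exactly three hydrogens.
Check the 20 heavy atoms by environment: 4× C (H3) → match; 5× C (H1) → no; 3× C (H0) → no; 4× O (H0) → no; 1× O (H1) → no; 1× N (charge +1, H0) → no; 1× O (charge -1, H0) → no; 1× Cl (H0) → no.
That gives 4 matching atoms.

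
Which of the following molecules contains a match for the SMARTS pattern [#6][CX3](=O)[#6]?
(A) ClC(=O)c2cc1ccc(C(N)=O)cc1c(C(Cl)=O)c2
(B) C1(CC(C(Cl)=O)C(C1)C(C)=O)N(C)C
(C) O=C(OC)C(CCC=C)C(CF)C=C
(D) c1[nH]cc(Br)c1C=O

[#6][CX3](=O)[#6] describes a carbonyl carbon (no H) flanked by two carbons (a ketone).
(A) has a primary amide (-C(=O)NH2) but one neighbour of the carbonyl carbon is N, not C.
(B) contains an acetyl/ketone group (-C(=O)CH3), which satisfies every atom and bond constraint.
(C) has a methyl-ester group (-C(=O)OCH3) but one neighbour of the carbonyl carbon is O, not C.
(D) has an aldehyde (-CHO) but the carbonyl carbon has H1, so it is not flanked by two carbons.
So the answer is (B).

B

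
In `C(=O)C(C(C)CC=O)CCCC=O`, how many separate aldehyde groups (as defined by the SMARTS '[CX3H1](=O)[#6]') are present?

3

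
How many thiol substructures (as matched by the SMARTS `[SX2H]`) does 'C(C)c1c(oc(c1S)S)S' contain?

[SX2H] is the SMARTS for a thiol: an aliphatic sulfur with two connections, one being H.
The molecule carries 3 separate instances of a thiol (-SH) meeting every constraint; each maps to a distinct set of atoms, giving 3 matches.

3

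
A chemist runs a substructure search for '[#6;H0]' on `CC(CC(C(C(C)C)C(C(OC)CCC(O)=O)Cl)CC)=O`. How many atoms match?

The query [#6;H0] means: any carbon with no attached hydrogen.
Check the 21 heavy atoms by environment: 4× C (H2) → no; 5× C (H1) → no; 1× Cl (H0) → no; 5× C (H3) → no; 3× O (H0) → no; 2× C (H0) → match; 1× O (H1) → no.
That gives 2 matching atoms.

2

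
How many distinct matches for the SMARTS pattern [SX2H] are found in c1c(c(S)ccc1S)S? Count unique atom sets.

[SX2H] is the SMARTS for a thiol: an aliphatic sulfur with two connections, one being H.
The molecule carries 3 separate instances of a thiol (-SH) meeting every constraint; each maps to a distinct set of atoms, giving 3 matches.

3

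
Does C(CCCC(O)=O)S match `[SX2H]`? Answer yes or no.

The pattern [SX2H] describes an aliphatic sulfur with two connections, one being H — a thiol.
The molecule carries a thiol (-SH), whose atoms satisfy every constraint of the query, so the pattern matches.

Yes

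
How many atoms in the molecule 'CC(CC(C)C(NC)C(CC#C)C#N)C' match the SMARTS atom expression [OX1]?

The query [OX1] means: aliphatic oxygen with one total connection — typically a carbonyl =O or an oxide.
Check the 15 heavy atoms by environment: 10× C (X4) → no; 3× C (X2) → no; 1× N (X1) → no; 1× N (X3) → no.
No environment satisfies the query, so 0 matching atoms.

0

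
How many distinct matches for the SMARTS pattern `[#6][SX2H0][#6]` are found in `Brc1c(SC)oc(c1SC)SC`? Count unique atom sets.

[#6][SX2H0][#6] is the SMARTS for a thioether: an aliphatic sulfur bridging two carbons with no H on the sulfur.
The molecule carries 3 separate instances of a methylthio ether (-SCH3) meeting every constraint; each maps to a distinct set of atoms, giving 3 matches.

3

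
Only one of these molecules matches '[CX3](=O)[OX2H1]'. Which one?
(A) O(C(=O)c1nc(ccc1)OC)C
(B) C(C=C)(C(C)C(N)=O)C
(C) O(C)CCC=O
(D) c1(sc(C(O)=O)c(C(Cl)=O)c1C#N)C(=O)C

D

[CX3](=O)[OX2H1] describes an sp2 carbon double-bonded to O and single-bonded to an -OH oxygen (a carboxylic acid).
(A) has a methyl-ester group (-C(=O)OCH3) but the singly-bonded O has no H (OX2H0, not OX2H1).
(B) has a primary amide (-C(=O)NH2) but the carbonyl is bonded to N, not to an -OH oxygen.
(C) has an aldehyde (-CHO) but there is no singly-bonded oxygen on the carbonyl carbon.
(D) contains a carboxylic acid group (-C(=O)OH), which satisfies every atom and bond constraint.
So the answer is (D).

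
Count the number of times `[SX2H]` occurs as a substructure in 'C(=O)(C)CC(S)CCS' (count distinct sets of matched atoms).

2

[SX2H] is the SMARTS for a thiol: an aliphatic sulfur with two connections, one being H.
The molecule carries 2 separate instances of a thiol (-SH) meeting every constraint; each maps to a distinct set of atoms, giving 2 matches.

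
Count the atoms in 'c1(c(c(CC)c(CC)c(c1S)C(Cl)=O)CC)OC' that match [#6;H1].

Check the 18 heavy atoms by environment: 6× c (aromatic, H0) → no; 3× C (H2) → no; 4× C (H3) → no; 2× O (H0) → no; 1× C (H0) → no; 1× Cl (H0) → no; 1× S (H1) → no.
No environment satisfies the query, so 0 matching atoms.

0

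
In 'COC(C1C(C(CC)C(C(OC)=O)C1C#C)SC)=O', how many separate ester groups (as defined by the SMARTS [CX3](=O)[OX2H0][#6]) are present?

2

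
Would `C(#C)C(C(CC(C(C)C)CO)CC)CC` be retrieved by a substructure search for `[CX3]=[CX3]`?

No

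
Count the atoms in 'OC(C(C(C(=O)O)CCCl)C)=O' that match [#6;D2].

2

The query [#6;D2] means: any carbon bonded to exactly two heavy atoms.
Check the 12 heavy atoms by environment: 2× C (D2) → match; 4× C (D3) → no; 1× C (D1) → no; 4× O (D1) → no; 1× Cl (D1) → no.
That gives 2 matching atoms.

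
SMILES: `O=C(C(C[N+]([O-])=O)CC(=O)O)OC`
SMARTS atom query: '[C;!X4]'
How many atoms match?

The query [C;!X4] means: aliphatic carbon that does not have four total connections.
Check the 13 heavy atoms by environment: 4× C (X4) → no; 2× C (X3) → match; 3× O (X1) → no; 2× O (X2) → no; 1× N (charge +1, X3) → no; 1× O (charge -1, X1) → no.
That gives 2 matching atoms.

2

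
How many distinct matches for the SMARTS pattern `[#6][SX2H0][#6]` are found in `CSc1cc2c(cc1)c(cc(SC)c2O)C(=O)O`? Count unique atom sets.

2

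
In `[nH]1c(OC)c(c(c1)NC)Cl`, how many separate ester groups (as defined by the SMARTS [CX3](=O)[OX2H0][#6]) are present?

[CX3](=O)[OX2H0][#6] is the SMARTS for an ester: a carbonyl carbon bonded to an oxygen that is itself bonded to carbon (no H on that O).
The molecule has a methoxy ether (-OCH3), but the ether oxygen is not adjacent to a C=O carbon; nothing else fits, so there are 0 matches.

0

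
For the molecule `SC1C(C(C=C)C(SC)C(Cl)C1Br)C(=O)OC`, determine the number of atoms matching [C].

The query [C] means: uppercase C matches aliphatic (non-aromatic) carbon only.
Check the 17 heavy atoms by environment: 11× C → match; 2× O → no; 1× Cl → no; 2× S → no; 1× Br → no.
That gives 11 matching atoms.

11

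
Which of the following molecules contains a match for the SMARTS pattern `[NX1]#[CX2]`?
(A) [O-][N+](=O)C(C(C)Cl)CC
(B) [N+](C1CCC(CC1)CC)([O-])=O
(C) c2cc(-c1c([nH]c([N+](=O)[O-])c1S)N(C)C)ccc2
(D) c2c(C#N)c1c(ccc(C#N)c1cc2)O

[NX1]#[CX2] describes a nitrogen triple-bonded to a two-connected carbon (a nitrile).
(A) has a nitro group (-[N+](=O)[O-]) but there is no C#N triple bond.
(B) has a nitro group (-[N+](=O)[O-]) but there is no C#N triple bond.
(C) has a nitro group (-[N+](=O)[O-]) but there is no C#N triple bond.
(D) contains a nitrile (-C#N), which satisfies every atom and bond constraint.
So the answer is (D).

D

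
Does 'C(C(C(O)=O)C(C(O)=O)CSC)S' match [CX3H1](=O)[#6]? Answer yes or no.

The pattern [CX3H1](=O)[#6] describes an sp2 carbon with one H, double-bonded to O and single-bonded to carbon — an aldehyde.
The closest candidate here is a carboxylic acid group (-C(=O)OH), but the carbonyl carbon has H0 and is bonded to O, not H1. No other fragment satisfies the full query, so there is no match.

No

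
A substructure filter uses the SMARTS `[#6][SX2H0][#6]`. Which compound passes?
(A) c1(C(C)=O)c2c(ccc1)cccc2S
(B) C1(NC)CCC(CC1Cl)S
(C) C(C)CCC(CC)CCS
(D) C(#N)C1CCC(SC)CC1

D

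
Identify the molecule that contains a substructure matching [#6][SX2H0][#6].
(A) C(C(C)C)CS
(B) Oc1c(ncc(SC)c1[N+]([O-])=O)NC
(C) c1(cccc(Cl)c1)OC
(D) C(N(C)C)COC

B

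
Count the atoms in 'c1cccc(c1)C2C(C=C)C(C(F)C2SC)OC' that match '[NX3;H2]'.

0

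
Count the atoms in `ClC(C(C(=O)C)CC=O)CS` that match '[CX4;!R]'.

The query [CX4;!R] means: aliphatic carbon with four total connections, not in a ring.
Check the 11 heavy atoms by environment: 5× C (X4, acyclic) → match; 2× C (X3, acyclic) → no; 2× O (X1, acyclic) → no; 1× Cl (X1, acyclic) → no; 1× S (X2, acyclic) → no.
That gives 5 matching atoms.

5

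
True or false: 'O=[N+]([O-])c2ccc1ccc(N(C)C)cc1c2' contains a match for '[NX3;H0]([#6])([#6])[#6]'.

True

The pattern [NX3;H0]([#6])([#6])[#6] describes a trivalent nitrogen with no H, bonded to three carbons — a tertiary amine.
The molecule carries a dimethylamino group (-N(CH3)2), whose atoms satisfy every constraint of the query, so the pattern matches.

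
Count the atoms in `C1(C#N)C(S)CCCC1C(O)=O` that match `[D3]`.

The query [D3] means: atom with exactly three heavy-atom neighbours.
Check the 12 heavy atoms by environment: 4× C (D2) → no; 4× C (D3) → match; 1× S (D1) → no; 2× O (D1) → no; 1× N (D1) → no.
That gives 4 matching atoms.

4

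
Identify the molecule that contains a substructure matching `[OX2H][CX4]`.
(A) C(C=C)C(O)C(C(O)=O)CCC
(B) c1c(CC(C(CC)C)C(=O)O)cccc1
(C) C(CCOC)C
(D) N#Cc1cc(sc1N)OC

[OX2H][CX4] describes a hydroxyl oxygen bound to an sp3 (X4) carbon (an aliphatic alcohol).
(A) contains a hydroxyl group (-OH), which satisfies every atom and bond constraint.
(B) has a carboxylic acid group (-C(=O)OH) but the -OH is on a CX3 carbonyl carbon, not a CX4 carbon.
(C) has a methoxy ether (-OCH3) but the oxygen has H0 (ether), not H1.
(D) has a methoxy ether (-OCH3) but the oxygen has H0 (ether), not H1.
So the answer is (A).

A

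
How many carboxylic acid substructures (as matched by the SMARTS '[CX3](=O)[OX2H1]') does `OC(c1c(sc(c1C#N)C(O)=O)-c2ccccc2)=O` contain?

[CX3](=O)[OX2H1] is the SMARTS for a carboxylic acid: an sp2 carbon double-bonded to O and single-bonded to an -OH oxygen.
The molecule carries 2 separate instances of a carboxylic acid group (-C(=O)OH) meeting every constraint; each maps to a distinct set of atoms, giving 2 matches.

2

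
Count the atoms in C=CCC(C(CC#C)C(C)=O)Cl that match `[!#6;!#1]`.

2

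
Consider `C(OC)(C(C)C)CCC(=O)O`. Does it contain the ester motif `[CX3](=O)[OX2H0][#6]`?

No

The pattern [CX3](=O)[OX2H0][#6] describes a carbonyl carbon bonded to an oxygen that is itself bonded to carbon (no H on that O) — an ester.
The closest candidate here is a methoxy ether (-OCH3), but the ether oxygen is not adjacent to a C=O carbon. No other fragment satisfies the full query, so there is no match.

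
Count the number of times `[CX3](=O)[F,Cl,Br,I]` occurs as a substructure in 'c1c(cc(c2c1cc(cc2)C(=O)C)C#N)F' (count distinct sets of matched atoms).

0

[CX3](=O)[F,Cl,Br,I] is the SMARTS for an acyl halide: a carbonyl carbon bonded to a halogen.
No fragment in the molecule satisfies every constraint, giving 0 matches.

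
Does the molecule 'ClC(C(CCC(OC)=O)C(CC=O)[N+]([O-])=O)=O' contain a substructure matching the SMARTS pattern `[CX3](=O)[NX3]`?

No

The pattern [CX3](=O)[NX3] describes a carbonyl carbon bonded to a trivalent nitrogen — an amide.
The closest candidate here is a methyl-ester group (-C(=O)OCH3), but the carbonyl is bonded to O, not to an NX3 nitrogen. No other fragment satisfies the full query, so there is no match.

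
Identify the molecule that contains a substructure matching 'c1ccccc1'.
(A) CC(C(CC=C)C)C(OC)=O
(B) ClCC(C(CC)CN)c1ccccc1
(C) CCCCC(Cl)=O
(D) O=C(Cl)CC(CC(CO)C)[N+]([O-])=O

B

c1ccccc1 describes six aromatic carbons in a ring (a benzene ring).
(A) has a methyl group (-CH3) but no six-membered all-carbon aromatic ring is present.
(B) contains a phenyl ring, which satisfies every atom and bond constraint.
(C) has a methyl group (-CH3) but no six-membered all-carbon aromatic ring is present.
(D) has a methyl group (-CH3) but no six-membered all-carbon aromatic ring is present.
So the answer is (B).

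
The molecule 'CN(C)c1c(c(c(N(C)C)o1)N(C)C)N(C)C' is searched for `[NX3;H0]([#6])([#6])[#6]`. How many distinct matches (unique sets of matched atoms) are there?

4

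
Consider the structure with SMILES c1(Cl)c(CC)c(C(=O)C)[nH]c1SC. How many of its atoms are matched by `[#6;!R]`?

Check the 13 heavy atoms by environment: 1× n (aromatic, in 5-ring) → no; 4× c (aromatic, in 5-ring) → no; 1× Cl (acyclic) → no; 5× C (acyclic) → match; 1× O (acyclic) → no; 1× S (acyclic) → no.
That gives 5 matching atoms.

5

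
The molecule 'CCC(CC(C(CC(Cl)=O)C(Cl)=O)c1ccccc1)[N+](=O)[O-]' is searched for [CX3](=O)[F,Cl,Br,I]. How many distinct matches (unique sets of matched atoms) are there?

2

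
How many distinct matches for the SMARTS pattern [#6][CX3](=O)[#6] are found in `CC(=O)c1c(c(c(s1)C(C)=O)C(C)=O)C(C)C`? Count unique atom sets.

[#6][CX3](=O)[#6] is the SMARTS for a ketone: a carbonyl carbon (no H) flanked by two carbons.
The molecule carries 3 separate instances of an acetyl/ketone group (-C(=O)CH3) meeting every constraint; each maps to a distinct set of atoms, giving 3 matches.

3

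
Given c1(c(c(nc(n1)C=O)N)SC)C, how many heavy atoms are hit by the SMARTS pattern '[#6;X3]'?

5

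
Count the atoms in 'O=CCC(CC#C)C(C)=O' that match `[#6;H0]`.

Check the 10 heavy atoms by environment: 2× C (H2) → no; 3× C (H1) → no; 2× C (H0) → match; 2× O (H0) → no; 1× C (H3) → no.
That gives 2 matching atoms.

2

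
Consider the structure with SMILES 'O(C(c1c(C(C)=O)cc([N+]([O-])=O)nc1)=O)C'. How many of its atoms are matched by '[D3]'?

6

The query [D3] means: atom with exactly three heavy-atom neighbours.
Check the 16 heavy atoms by environment: 1× n (aromatic, D2) → no; 3× c (aromatic, D3) → match; 2× c (aromatic, D2) → no; 1× N (charge +1, D3) → match; 1× O (charge -1, D1) → no; 3× O (D1) → no; 2× C (D3) → match; 1× O (D2) → no; 2× C (D1) → no.
Summing the matching environments: 3 + 1 + 2 = 6 matching atoms.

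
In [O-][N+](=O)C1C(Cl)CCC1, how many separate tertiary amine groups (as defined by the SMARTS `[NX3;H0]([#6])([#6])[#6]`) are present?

[NX3;H0]([#6])([#6])[#6] is the SMARTS for a tertiary amine: a trivalent nitrogen with no H, bonded to three carbons.
No fragment in the molecule satisfies every constraint, giving 0 matches.

0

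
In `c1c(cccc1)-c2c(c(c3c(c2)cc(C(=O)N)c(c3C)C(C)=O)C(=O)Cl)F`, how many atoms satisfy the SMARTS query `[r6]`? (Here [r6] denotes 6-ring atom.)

16

Check the 27 heavy atoms by environment: 16× c (aromatic, in 6-ring) → match; 5× C (acyclic) → no; 3× O (acyclic) → no; 1× N (acyclic) → no; 1× Cl (acyclic) → no; 1× F (acyclic) → no.
That gives 16 matching atoms.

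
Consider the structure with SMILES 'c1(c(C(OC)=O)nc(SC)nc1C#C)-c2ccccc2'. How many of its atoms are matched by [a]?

12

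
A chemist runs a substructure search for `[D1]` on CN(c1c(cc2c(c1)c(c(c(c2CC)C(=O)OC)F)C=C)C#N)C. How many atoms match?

8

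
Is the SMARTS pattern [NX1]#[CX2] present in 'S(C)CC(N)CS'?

The pattern [NX1]#[CX2] describes a nitrogen triple-bonded to a two-connected carbon — a nitrile.
The closest candidate here is a primary amino group (-NH2), but the nitrogen is NX3 (three connections), not NX1 triple-bonded. No other fragment satisfies the full query, so there is no match.

No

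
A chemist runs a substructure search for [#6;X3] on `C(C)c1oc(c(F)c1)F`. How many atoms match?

The query [#6;X3] means: any carbon (aromatic or not) with three total connections.
Check the 9 heavy atoms by environment: 1× o (aromatic, X2) → no; 4× c (aromatic, X3) → match; 2× F (X1) → no; 2× C (X4) → no.
That gives 4 matching atoms.

4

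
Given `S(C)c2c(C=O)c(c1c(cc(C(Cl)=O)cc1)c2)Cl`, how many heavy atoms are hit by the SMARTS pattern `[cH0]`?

The query [cH0] means: aromatic carbon with no attached hydrogen (substituted or ring-fusion).
Check the 18 heavy atoms by environment: 6× c (aromatic, H0) → match; 4× c (aromatic, H1) → no; 1× C (H0) → no; 2× O (H0) → no; 2× Cl (H0) → no; 1× C (H1) → no; 1× S (H0) → no; 1× C (H3) → no.
That gives 6 matching atoms.

6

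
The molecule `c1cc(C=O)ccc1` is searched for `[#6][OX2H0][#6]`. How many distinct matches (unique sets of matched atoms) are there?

0

[#6][OX2H0][#6] is the SMARTS for an ether: an aliphatic oxygen bridging two carbons with no H on the oxygen.
No fragment in the molecule satisfies every constraint, giving 0 matches.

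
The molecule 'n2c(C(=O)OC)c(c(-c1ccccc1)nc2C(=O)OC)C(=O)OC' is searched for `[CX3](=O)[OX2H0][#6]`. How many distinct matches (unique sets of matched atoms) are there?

3

[CX3](=O)[OX2H0][#6] is the SMARTS for an ester: a carbonyl carbon bonded to an oxygen that is itself bonded to carbon (no H on that O).
The molecule carries 3 separate instances of a methyl-ester group (-C(=O)OCH3) meeting every constraint; each maps to a distinct set of atoms, giving 3 matches.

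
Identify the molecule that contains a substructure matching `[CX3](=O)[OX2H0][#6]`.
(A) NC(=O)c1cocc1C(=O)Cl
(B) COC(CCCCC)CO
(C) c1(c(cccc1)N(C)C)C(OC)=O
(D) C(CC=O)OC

C

[CX3](=O)[OX2H0][#6] describes a carbonyl carbon bonded to an oxygen that is itself bonded to carbon (no H on that O) (an ester).
(A) has a primary amide (-C(=O)NH2) but the carbonyl is bonded to N, not to an O-C linkage.
(B) has a methoxy ether (-OCH3) but the ether oxygen is not adjacent to a C=O carbon.
(C) contains a methyl-ester group (-C(=O)OCH3), which satisfies every atom and bond constraint.
(D) has a methoxy ether (-OCH3) but the ether oxygen is not adjacent to a C=O carbon.
So the answer is (C).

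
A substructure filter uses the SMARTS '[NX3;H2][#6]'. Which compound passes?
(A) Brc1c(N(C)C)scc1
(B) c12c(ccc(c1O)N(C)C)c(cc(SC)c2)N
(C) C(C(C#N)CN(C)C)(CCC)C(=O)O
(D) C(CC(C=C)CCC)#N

B

[NX3;H2][#6] describes a trivalent nitrogen with two H attached to carbon (a primary amine).
(A) has a dimethylamino group (-N(CH3)2) but the nitrogen has H0, not H2.
(B) contains a primary amino group (-NH2), which satisfies every atom and bond constraint.
(C) has a dimethylamino group (-N(CH3)2) but the nitrogen has H0, not H2.
(D) has a nitrile (-C#N) but the nitrogen is NX1 (triple-bonded), not NX3 with two H.
So the answer is (B).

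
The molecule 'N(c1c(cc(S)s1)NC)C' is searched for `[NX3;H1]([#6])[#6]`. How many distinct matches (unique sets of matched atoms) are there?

2

[NX3;H1]([#6])[#6] is the SMARTS for a secondary amine: a trivalent nitrogen with one H, bonded to two carbons.
The molecule carries 2 separate instances of an N-methylamino group (-NHCH3) meeting every constraint; each maps to a distinct set of atoms, giving 2 matches.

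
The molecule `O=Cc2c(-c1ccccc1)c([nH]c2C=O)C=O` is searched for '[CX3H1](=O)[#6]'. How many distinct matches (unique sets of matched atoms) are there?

3

[CX3H1](=O)[#6] is the SMARTS for an aldehyde: an sp2 carbon with one H, double-bonded to O and single-bonded to carbon.
The molecule carries 3 separate instances of an aldehyde (-CHO) meeting every constraint; each maps to a distinct set of atoms, giving 3 matches.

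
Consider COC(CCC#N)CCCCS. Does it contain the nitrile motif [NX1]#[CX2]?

The pattern [NX1]#[CX2] describes a nitrogen triple-bonded to a two-connected carbon — a nitrile.
The molecule carries a nitrile (-C#N), whose atoms satisfy every constraint of the query, so the pattern matches.

Yes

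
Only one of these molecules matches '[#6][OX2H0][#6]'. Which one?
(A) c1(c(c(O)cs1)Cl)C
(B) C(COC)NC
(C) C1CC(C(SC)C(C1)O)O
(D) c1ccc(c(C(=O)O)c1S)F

B

[#6][OX2H0][#6] describes an aliphatic oxygen bridging two carbons with no H on the oxygen (an ether).
(A) has a hydroxyl group (-OH) but the oxygen has H1, not H0 bridging two carbons.
(B) contains a methoxy ether (-OCH3), which satisfies every atom and bond constraint.
(C) has a hydroxyl group (-OH) but the oxygen has H1, not H0 bridging two carbons.
(D) has a carboxylic acid group (-C(=O)OH) but the -OH oxygen has H1; the =O is OX1, not OX2.
So the answer is (B).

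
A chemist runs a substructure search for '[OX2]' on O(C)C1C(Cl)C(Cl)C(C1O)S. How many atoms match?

2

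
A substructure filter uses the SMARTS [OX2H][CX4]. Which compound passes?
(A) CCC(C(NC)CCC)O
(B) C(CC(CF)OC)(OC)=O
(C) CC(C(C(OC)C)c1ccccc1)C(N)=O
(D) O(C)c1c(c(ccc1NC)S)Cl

A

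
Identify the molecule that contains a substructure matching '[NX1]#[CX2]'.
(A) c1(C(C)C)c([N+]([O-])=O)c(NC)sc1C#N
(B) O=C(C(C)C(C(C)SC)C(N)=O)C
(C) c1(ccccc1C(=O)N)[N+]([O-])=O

A

[NX1]#[CX2] describes a nitrogen triple-bonded to a two-connected carbon (a nitrile).
(A) contains a nitrile (-C#N), which satisfies every atom and bond constraint.
(B) has a primary amide (-C(=O)NH2) but the nitrogen is NX3, not NX1.
(C) has a nitro group (-[N+](=O)[O-]) but there is no C#N triple bond.
So the answer is (A).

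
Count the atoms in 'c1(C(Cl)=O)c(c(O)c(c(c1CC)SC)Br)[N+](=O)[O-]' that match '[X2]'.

2

Check the 18 heavy atoms by environment: 6× c (aromatic, X3) → no; 1× S (X2) → match; 3× C (X4) → no; 1× Br (X1) → no; 1× N (charge +1, X3) → no; 1× O (charge -1, X1) → no; 2× O (X1) → no; 1× C (X3) → no; 1× Cl (X1) → no; 1× O (X2) → match.
Summing the matching environments: 1 + 1 = 2 matching atoms.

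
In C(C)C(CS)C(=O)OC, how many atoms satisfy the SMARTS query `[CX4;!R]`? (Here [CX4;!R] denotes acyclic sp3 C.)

5

The query [CX4;!R] means: aliphatic carbon with four total connections, not in a ring.
Check the 9 heavy atoms by environment: 5× C (X4, acyclic) → match; 1× S (X2, acyclic) → no; 1× C (X3, acyclic) → no; 1× O (X1, acyclic) → no; 1× O (X2, acyclic) → no.
That gives 5 matching atoms.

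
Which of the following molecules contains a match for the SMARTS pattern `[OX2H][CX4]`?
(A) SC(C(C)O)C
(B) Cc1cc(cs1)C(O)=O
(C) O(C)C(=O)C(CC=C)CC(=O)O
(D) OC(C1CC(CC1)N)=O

A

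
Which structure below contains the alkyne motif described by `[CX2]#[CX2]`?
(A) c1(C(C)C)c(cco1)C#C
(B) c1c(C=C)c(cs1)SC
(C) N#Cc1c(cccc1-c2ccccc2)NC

[CX2]#[CX2] describes a carbon-carbon triple bond (an alkyne).
(A) contains an ethynyl group (-C#CH), which satisfies every atom and bond constraint.
(B) has a vinyl group (-CH=CH2) but the C=C is a double bond; both carbons are CX3, not CX2.
(C) has a nitrile (-C#N) but the triple bond is C#N, not C#C.
So the answer is (A).

A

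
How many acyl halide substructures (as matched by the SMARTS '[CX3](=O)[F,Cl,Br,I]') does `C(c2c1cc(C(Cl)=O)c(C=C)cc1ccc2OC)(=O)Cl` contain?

2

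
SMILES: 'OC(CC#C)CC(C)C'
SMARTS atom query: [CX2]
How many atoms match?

2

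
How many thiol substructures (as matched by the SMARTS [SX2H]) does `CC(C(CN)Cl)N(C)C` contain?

0

[SX2H] is the SMARTS for a thiol: an aliphatic sulfur with two connections, one being H.
No fragment in the molecule satisfies every constraint, giving 0 matches.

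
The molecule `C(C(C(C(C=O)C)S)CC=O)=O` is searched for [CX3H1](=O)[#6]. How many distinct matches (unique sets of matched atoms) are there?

[CX3H1](=O)[#6] is the SMARTS for an aldehyde: an sp2 carbon with one H, double-bonded to O and single-bonded to carbon.
The molecule carries 3 separate instances of an aldehyde (-CHO) meeting every constraint; each maps to a distinct set of atoms, giving 3 matches.

3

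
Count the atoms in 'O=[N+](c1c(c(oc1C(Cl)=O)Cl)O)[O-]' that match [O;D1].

Check the 13 heavy atoms by environment: 1× o (aromatic, D2) → no; 4× c (aromatic, D3) → no; 1× N (charge +1, D3) → no; 1× O (charge -1, D1) → match; 3× O (D1) → match; 1× C (D3) → no; 2× Cl (D1) → no.
Summing the matching environments: 1 + 3 = 4 matching atoms.

4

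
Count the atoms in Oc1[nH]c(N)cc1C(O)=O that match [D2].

2

The query [D2] means: atom with exactly two heavy-atom neighbours.
Check the 10 heavy atoms by environment: 1× n (aromatic, D2) → match; 3× c (aromatic, D3) → no; 1× c (aromatic, D2) → match; 3× O (D1) → no; 1× C (D3) → no; 1× N (D1) → no.
Summing the matching environments: 1 + 1 = 2 matching atoms.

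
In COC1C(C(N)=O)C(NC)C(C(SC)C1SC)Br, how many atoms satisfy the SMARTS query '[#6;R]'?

6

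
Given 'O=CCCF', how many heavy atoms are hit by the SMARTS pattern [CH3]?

The query [CH3] means: aliphatic carbon with exactly three hydrogens.
Check the 5 heavy atoms by environment: 2× C (H2) → no; 1× C (H1) → no; 1× O (H0) → no; 1× F (H0) → no.
No environment satisfies the query, so 0 matching atoms.

0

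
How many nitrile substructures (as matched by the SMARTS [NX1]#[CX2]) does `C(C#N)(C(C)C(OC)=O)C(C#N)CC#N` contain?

[NX1]#[CX2] is the SMARTS for a nitrile: a nitrogen triple-bonded to a two-connected carbon.
The molecule carries 3 separate instances of a nitrile (-C#N) meeting every constraint; each maps to a distinct set of atoms, giving 3 matches.

3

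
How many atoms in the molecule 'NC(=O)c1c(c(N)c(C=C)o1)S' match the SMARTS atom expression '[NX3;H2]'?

2

The query [NX3;H2] means: aliphatic N with 3 total connections, two of them H — an -NH2 nitrogen (amine or amide).
Check the 12 heavy atoms by environment: 1× o (aromatic, H0, X2) → no; 4× c (aromatic, H0, X3) → no; 1× S (H1, X2) → no; 1× C (H0, X3) → no; 1× O (H0, X1) → no; 2× N (H2, X3) → match; 1× C (H1, X3) → no; 1× C (H2, X3) → no.
That gives 2 matching atoms.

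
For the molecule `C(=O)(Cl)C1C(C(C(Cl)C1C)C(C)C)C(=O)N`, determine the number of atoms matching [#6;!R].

6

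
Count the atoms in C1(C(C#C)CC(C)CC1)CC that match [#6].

The query [#6] means: #6 matches any atom with atomic number 6 (carbon, aromatic or aliphatic).
Check the 11 heavy atoms by environment: 11× C → match.
That gives 11 matching atoms.

11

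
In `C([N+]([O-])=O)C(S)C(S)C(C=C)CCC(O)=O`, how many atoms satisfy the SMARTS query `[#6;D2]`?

4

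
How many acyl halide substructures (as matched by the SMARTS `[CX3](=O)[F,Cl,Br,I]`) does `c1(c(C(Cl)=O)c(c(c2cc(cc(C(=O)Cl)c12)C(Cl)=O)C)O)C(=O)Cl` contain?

[CX3](=O)[F,Cl,Br,I] is the SMARTS for an acyl halide: a carbonyl carbon bonded to a halogen.
The molecule carries 4 separate instances of an acyl chloride (-C(=O)Cl) meeting every constraint; each maps to a distinct set of atoms, giving 4 matches.

4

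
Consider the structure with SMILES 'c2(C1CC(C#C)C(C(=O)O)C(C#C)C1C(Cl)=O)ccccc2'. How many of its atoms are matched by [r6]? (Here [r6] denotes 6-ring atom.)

The query [r6] means: r6 matches atoms in a six-membered ring.
Check the 22 heavy atoms by environment: 6× C (in 6-ring) → match; 6× c (aromatic, in 6-ring) → match; 6× C (acyclic) → no; 3× O (acyclic) → no; 1× Cl (acyclic) → no.
Summing the matching environments: 6 + 6 = 12 matching atoms.

12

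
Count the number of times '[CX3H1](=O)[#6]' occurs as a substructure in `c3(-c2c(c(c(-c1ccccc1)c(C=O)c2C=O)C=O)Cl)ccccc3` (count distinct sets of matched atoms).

[CX3H1](=O)[#6] is the SMARTS for an aldehyde: an sp2 carbon with one H, double-bonded to O and single-bonded to carbon.
The molecule carries 3 separate instances of an aldehyde (-CHO) meeting every constraint; each maps to a distinct set of atoms, giving 3 matches.

3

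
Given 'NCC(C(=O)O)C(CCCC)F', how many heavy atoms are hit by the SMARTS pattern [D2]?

4

Check the 12 heavy atoms by environment: 1× C (D1) → no; 4× C (D2) → match; 3× C (D3) → no; 1× N (D1) → no; 1× F (D1) → no; 2× O (D1) → no.
That gives 4 matching atoms.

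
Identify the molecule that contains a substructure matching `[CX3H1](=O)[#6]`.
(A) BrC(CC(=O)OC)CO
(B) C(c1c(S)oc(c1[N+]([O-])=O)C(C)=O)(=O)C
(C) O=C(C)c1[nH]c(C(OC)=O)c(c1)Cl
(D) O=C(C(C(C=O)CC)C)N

D

[CX3H1](=O)[#6] describes an sp2 carbon with one H, double-bonded to O and single-bonded to carbon (an aldehyde).
(A) has a methyl-ester group (-C(=O)OCH3) but the carbonyl carbon has H0, not H1.
(B) has an acetyl/ketone group (-C(=O)CH3) but the carbonyl carbon has H0 (two carbon neighbours), not H1.
(C) has an acetyl/ketone group (-C(=O)CH3) but the carbonyl carbon has H0 (two carbon neighbours), not H1.
(D) contains an aldehyde (-CHO), which satisfies every atom and bond constraint.
So the answer is (D).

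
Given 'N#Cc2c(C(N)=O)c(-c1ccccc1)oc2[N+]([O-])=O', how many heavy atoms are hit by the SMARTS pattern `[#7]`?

Check the 19 heavy atoms by environment: 1× o (aromatic) → no; 10× c (aromatic) → no; 2× C → no; 2× N → match; 2× O → no; 1× N (charge +1) → match; 1× O (charge -1) → no.
Summing the matching environments: 2 + 1 = 3 matching atoms.

3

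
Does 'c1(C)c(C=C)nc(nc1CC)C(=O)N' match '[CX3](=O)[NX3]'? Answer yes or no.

Yes

The pattern [CX3](=O)[NX3] describes a carbonyl carbon bonded to a trivalent nitrogen — an amide.
The molecule carries a primary amide (-C(=O)NH2), whose atoms satisfy every constraint of the query, so the pattern matches.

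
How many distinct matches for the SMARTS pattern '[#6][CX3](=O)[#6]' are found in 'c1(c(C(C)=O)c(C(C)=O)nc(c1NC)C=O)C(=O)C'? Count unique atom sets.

[#6][CX3](=O)[#6] is the SMARTS for a ketone: a carbonyl carbon (no H) flanked by two carbons.
The molecule carries 3 separate instances of an acetyl/ketone group (-C(=O)CH3) meeting every constraint; each maps to a distinct set of atoms, giving 3 matches.

3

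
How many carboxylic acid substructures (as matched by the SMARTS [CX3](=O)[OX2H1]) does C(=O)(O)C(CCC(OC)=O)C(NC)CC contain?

[CX3](=O)[OX2H1] is the SMARTS for a carboxylic acid: an sp2 carbon double-bonded to O and single-bonded to an -OH oxygen.
Exactly one fragment in the molecule meets all constraints, giving 1 match.

1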